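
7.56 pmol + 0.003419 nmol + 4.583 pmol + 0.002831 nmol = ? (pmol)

In pmol:
  7.56 pmol → 7.56
  0.003419 nmol = 0.003419 × 10^3 pmol = 3.419
  4.583 pmol → 4.583
  0.002831 nmol = 0.002831 × 10^3 pmol = 2.831
Sum: 7.56 + 3.419 + 4.583 + 2.831 = 18.393

18.393 pmol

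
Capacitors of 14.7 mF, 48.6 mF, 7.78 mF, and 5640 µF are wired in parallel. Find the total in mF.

In mF:
  14.7 mF → 14.7
  48.6 mF → 48.6
  7.78 mF → 7.78
  5640 µF = 5640e-3 mF = 5.64
Sum: 14.7 + 48.6 + 7.78 + 5.64 = 76.72

76.72 mF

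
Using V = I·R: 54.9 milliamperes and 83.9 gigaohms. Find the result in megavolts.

4606.11 megavolts

54.9 × 10⁻³ × 83.9 × 10⁹ = 4606.11 × 10⁶ V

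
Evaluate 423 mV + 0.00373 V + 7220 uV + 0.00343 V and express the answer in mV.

In mV:
  423 mV → 423
  0.00373 V = 0.00373 × 10³ mV = 3.73
  7220 uV = 7220 × 10⁻³ mV = 7.22
  0.00343 V = 0.00343 × 10³ mV = 3.43
Sum: 423 + 3.73 + 7.22 + 3.43 = 437.38

437.38 mV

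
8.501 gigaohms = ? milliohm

8501000000000 milliohms

giga = 10^9, milli = 10^-3; factor is 10^12.
8.501 × 10^12 = 8501000000000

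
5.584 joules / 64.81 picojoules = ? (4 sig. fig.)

86160000000

(5.584) / (64.81 × 10^-12) = 0.08616 × 10^12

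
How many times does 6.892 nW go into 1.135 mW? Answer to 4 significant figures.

164700

(1.135e-3) / (6.892e-9) = 0.16468e6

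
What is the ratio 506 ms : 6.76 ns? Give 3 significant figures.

74900000

(506 × 10^-3) / (6.76 × 10^-9) = 74.85 × 10^6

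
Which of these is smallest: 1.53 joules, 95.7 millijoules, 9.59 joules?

95.7 millijoules

1.53 joules = 1.53 joules
95.7 millijoules = 0.0957 joules
9.59 joules = 9.59 joules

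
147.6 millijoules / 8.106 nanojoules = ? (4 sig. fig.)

18210000

(147.6 × 10⁻³) / (8.106 × 10⁻⁹) = 18.209 × 10⁶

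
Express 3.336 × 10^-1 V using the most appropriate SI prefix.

= 333.6 × 10^-3 V; 10^-3 is milli.

333.6 mV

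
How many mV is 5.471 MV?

mega = 10⁶, milli = 10⁻³; factor is 10⁹.
5.471 × 10⁹ = 5471000000

5471000000 mV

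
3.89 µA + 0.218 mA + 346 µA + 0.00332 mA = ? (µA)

In µA:
  3.89 µA → 3.89
  0.218 mA = 0.218 × 10^3 µA = 218
  346 µA → 346
  0.00332 mA = 0.00332 × 10^3 µA = 3.32
Sum: 3.89 + 218 + 346 + 3.32 = 571.21

571.21 µA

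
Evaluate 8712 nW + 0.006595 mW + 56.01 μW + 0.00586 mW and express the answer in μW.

In μW:
  8712 nW = 8712e-3 μW = 8.712
  0.006595 mW = 0.006595e3 μW = 6.595
  56.01 μW → 56.01
  0.00586 mW = 0.00586e3 μW = 5.86
Sum: 8.712 + 6.595 + 56.01 + 5.86 = 77.177

77.177 μW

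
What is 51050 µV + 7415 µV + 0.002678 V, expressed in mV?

In mV:
  51050 µV = 51050e-3 mV = 51.05
  7415 µV = 7415e-3 mV = 7.415
  0.002678 V = 0.002678e3 mV = 2.678
Sum: 51.05 + 7.415 + 2.678 = 61.143

61.143 mV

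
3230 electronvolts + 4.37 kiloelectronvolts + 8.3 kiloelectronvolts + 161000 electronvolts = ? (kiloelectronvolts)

In kiloelectronvolts:
  3230 electronvolts = 3230 × 10⁻³ kiloelectronvolts = 3.23
  4.37 kiloelectronvolts → 4.37
  8.3 kiloelectronvolts → 8.3
  161000 electronvolts = 161000 × 10⁻³ kiloelectronvolts = 161
Sum: 3.23 + 4.37 + 8.3 + 161 = 176.9

176.9 kiloelectronvolts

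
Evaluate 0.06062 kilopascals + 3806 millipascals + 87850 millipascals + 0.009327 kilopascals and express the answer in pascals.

161.603 pascals

In pascals:
  0.06062 kilopascals = 0.06062e3 pascals = 60.62
  3806 millipascals = 3806e-3 pascals = 3.806
  87850 millipascals = 87850e-3 pascals = 87.85
  0.009327 kilopascals = 0.009327e3 pascals = 9.327
Sum: 60.62 + 3.806 + 87.85 + 9.327 = 161.603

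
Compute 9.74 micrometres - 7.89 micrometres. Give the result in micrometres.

1.85 micrometres

In micrometres:
  9.74 micrometres → 9.74
  7.89 micrometres → 7.89
Difference: 9.74 - 7.89 = 1.85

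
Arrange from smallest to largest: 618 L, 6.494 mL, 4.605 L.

6.494 mL < 4.605 L < 618 L

618 L = 618 L
6.494 mL = 0.006494 L
4.605 L = 4.605 L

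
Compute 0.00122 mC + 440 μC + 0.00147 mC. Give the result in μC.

In μC:
  0.00122 mC = 0.00122e3 μC = 1.22
  440 μC → 440
  0.00147 mC = 0.00147e3 μC = 1.47
Sum: 1.22 + 440 + 1.47 = 442.69

442.69 μC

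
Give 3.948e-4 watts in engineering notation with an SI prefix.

= 394.8e-6 watts; 1e-6 is micro.

394.8 microwatts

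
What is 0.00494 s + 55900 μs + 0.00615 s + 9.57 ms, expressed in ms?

In ms:
  0.00494 s = 0.00494 × 10^3 ms = 4.94
  55900 μs = 55900 × 10^-3 ms = 55.9
  0.00615 s = 0.00615 × 10^3 ms = 6.15
  9.57 ms → 9.57
Sum: 4.94 + 55.9 + 6.15 + 9.57 = 76.56

76.56 ms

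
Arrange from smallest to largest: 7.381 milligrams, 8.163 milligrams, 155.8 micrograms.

155.8 micrograms < 7.381 milligrams < 8.163 milligrams

7.381 milligrams = 0.007381 grams
8.163 milligrams = 0.008163 grams
155.8 micrograms = 0.0001558 grams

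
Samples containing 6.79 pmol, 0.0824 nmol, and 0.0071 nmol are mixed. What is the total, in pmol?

96.29 pmol

In pmol:
  6.79 pmol → 6.79
  0.0824 nmol = 0.0824e3 pmol = 82.4
  0.0071 nmol = 0.0071e3 pmol = 7.1
Sum: 6.79 + 82.4 + 7.1 = 96.29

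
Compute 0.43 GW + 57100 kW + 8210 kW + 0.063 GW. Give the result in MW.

558.31 MW

In MW:
  0.43 GW = 0.43 × 10³ MW = 430
  57100 kW = 57100 × 10⁻³ MW = 57.1
  8210 kW = 8210 × 10⁻³ MW = 8.21
  0.063 GW = 0.063 × 10³ MW = 63
Sum: 430 + 57.1 + 8.21 + 63 = 558.31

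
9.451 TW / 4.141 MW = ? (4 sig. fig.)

(9.451 × 10¹²) / (4.141 × 10⁶) = 2.2823 × 10⁶

2282000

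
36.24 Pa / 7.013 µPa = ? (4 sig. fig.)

(36.24) / (7.013 × 10⁻⁶) = 5.1675 × 10⁶

5168000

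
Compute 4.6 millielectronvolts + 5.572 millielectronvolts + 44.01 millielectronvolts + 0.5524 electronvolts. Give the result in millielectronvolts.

606.582 millielectronvolts

In millielectronvolts:
  4.6 millielectronvolts → 4.6
  5.572 millielectronvolts → 5.572
  44.01 millielectronvolts → 44.01
  0.5524 electronvolts = 0.5524e3 millielectronvolts = 552.4
Sum: 4.6 + 5.572 + 44.01 + 552.4 = 606.582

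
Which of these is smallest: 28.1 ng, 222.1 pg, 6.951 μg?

222.1 pg

28.1 ng = 0.0000000281 g
222.1 pg = 0.0000000002221 g
6.951 μg = 0.000006951 g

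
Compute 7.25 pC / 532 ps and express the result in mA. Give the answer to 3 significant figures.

(7.25e-12) / (532e-12) = 0.013628 A

13.6 mA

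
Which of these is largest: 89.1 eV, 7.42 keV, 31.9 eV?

7.42 keV

89.1 eV = 89.1 eV
7.42 keV = 7420 eV
31.9 eV = 31.9 eV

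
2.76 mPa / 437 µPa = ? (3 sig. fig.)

(2.76 × 10⁻³) / (437 × 10⁻⁶) = 0.006316 × 10³

6.32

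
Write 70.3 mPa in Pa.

milli = 10^-3, (no prefix) = 10^0; factor is 10^-3.
70.3 × 10^-3 = 0.0703

0.0703 Pa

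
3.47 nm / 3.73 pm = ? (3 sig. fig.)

930

(3.47 × 10⁻⁹) / (3.73 × 10⁻¹²) = 0.9303 × 10³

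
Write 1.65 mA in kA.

milli = 10^-3, kilo = 10^3; factor is 10^-6.
1.65 × 10^-6 = 0.00000165

0.00000165 kA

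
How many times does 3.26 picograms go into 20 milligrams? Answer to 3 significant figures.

(20e-3) / (3.26e-12) = 6.135e9

6130000000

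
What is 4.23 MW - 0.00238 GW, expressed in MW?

1.85 MW

In MW:
  4.23 MW → 4.23
  0.00238 GW = 0.00238e3 MW = 2.38
Difference: 4.23 - 2.38 = 1.85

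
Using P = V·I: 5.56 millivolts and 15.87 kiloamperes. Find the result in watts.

5.56 × 10⁻³ × 15.87 × 10³ = 88.2372 W

88.2372 watts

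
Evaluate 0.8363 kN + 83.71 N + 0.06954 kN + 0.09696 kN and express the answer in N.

1086.51 N

In N:
  0.8363 kN = 0.8363 × 10³ N = 836.3
  83.71 N → 83.71
  0.06954 kN = 0.06954 × 10³ N = 69.54
  0.09696 kN = 0.09696 × 10³ N = 96.96
Sum: 836.3 + 83.71 + 69.54 + 96.96 = 1086.51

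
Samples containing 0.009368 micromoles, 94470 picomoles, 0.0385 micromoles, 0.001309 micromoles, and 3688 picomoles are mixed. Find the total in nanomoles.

147.335 nanomoles

In nanomoles:
  0.009368 micromoles = 0.009368 × 10^3 nanomoles = 9.368
  94470 picomoles = 94470 × 10^-3 nanomoles = 94.47
  0.0385 micromoles = 0.0385 × 10^3 nanomoles = 38.5
  0.001309 micromoles = 0.001309 × 10^3 nanomoles = 1.309
  3688 picomoles = 3688 × 10^-3 nanomoles = 3.688
Sum: 9.368 + 94.47 + 38.5 + 1.309 + 3.688 = 147.335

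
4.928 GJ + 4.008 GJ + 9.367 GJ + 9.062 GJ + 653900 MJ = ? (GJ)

681.265 GJ

In GJ:
  4.928 GJ → 4.928
  4.008 GJ → 4.008
  9.367 GJ → 9.367
  9.062 GJ → 9.062
  653900 MJ = 653900e-3 GJ = 653.9
Sum: 4.928 + 4.008 + 9.367 + 9.062 + 653.9 = 681.265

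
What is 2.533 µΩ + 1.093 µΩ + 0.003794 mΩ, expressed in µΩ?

7.42 µΩ

In µΩ:
  2.533 µΩ → 2.533
  1.093 µΩ → 1.093
  0.003794 mΩ = 0.003794 × 10^3 µΩ = 3.794
Sum: 2.533 + 1.093 + 3.794 = 7.42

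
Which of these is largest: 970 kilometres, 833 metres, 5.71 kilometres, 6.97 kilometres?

970 kilometres = 970000 metres
833 metres = 833 metres
5.71 kilometres = 5710 metres
6.97 kilometres = 6970 metres

970 kilometres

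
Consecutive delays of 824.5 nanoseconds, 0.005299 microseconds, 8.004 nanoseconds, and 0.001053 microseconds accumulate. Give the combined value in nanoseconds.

838.856 nanoseconds

In nanoseconds:
  824.5 nanoseconds → 824.5
  0.005299 microseconds = 0.005299e3 nanoseconds = 5.299
  8.004 nanoseconds → 8.004
  0.001053 microseconds = 0.001053e3 nanoseconds = 1.053
Sum: 824.5 + 5.299 + 8.004 + 1.053 = 838.856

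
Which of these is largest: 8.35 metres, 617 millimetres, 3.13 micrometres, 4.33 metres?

8.35 metres = 8.35 metres
617 millimetres = 0.617 metres
3.13 micrometres = 0.00000313 metres
4.33 metres = 4.33 metres

8.35 metres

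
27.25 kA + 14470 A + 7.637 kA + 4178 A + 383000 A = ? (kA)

In kA:
  27.25 kA → 27.25
  14470 A = 14470e-3 kA = 14.47
  7.637 kA → 7.637
  4178 A = 4178e-3 kA = 4.178
  383000 A = 383000e-3 kA = 383
Sum: 27.25 + 14.47 + 7.637 + 4.178 + 383 = 436.535

436.535 kA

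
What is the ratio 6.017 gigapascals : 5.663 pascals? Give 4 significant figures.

(6.017e9) / (5.663) = 1.0625e9

1063000000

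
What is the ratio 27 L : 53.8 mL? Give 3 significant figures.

502

(27) / (53.8e-3) = 0.5019e3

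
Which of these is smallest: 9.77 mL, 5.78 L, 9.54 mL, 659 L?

9.54 mL

9.77 mL = 0.00977 L
5.78 L = 5.78 L
9.54 mL = 0.00954 L
659 L = 659 L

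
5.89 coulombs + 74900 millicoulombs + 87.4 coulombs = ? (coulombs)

168.19 coulombs

In coulombs:
  5.89 coulombs → 5.89
  74900 millicoulombs = 74900e-3 coulombs = 74.9
  87.4 coulombs → 87.4
Sum: 5.89 + 74.9 + 87.4 = 168.19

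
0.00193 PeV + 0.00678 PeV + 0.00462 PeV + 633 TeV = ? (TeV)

In TeV:
  0.00193 PeV = 0.00193e3 TeV = 1.93
  0.00678 PeV = 0.00678e3 TeV = 6.78
  0.00462 PeV = 0.00462e3 TeV = 4.62
  633 TeV → 633
Sum: 1.93 + 6.78 + 4.62 + 633 = 646.33

646.33 TeV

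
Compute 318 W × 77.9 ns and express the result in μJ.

24.7722 μJ

318 × 77.9e-9 = 24772.2e-9 J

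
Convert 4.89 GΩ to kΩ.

4890000 kΩ

giga = 1e9, kilo = 1e3; factor is 1e6.
4.89 × 1e6 = 4890000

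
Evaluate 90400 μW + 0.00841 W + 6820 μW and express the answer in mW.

In mW:
  90400 μW = 90400 × 10^-3 mW = 90.4
  0.00841 W = 0.00841 × 10^3 mW = 8.41
  6820 μW = 6820 × 10^-3 mW = 6.82
Sum: 90.4 + 8.41 + 6.82 = 105.63

105.63 mW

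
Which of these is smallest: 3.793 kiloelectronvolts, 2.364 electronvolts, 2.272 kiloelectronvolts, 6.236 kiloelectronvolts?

2.364 electronvolts

3.793 kiloelectronvolts = 3793 electronvolts
2.364 electronvolts = 2.364 electronvolts
2.272 kiloelectronvolts = 2272 electronvolts
6.236 kiloelectronvolts = 6236 electronvolts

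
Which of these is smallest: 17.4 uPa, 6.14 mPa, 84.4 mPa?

17.4 uPa

17.4 uPa = 0.0000174 Pa
6.14 mPa = 0.00614 Pa
84.4 mPa = 0.0844 Pa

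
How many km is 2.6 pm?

0.0000000000000026 km

pico = 10^-12, kilo = 10^3; factor is 10^-15.
2.6 × 10^-15 = 0.0000000000000026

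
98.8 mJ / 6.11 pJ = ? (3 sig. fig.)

16200000000

(98.8e-3) / (6.11e-12) = 16.17e9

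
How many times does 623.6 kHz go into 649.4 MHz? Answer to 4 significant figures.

1041

(649.4e6) / (623.6e3) = 1.0414e3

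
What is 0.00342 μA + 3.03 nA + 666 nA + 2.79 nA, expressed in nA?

In nA:
  0.00342 μA = 0.00342 × 10^3 nA = 3.42
  3.03 nA → 3.03
  666 nA → 666
  2.79 nA → 2.79
Sum: 3.42 + 3.03 + 666 + 2.79 = 675.24

675.24 nA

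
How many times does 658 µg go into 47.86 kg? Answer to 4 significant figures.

72740000

(47.86 × 10³) / (658 × 10⁻⁶) = 0.072736 × 10⁹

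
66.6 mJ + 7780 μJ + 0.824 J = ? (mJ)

In mJ:
  66.6 mJ → 66.6
  7780 μJ = 7780e-3 mJ = 7.78
  0.824 J = 0.824e3 mJ = 824
Sum: 66.6 + 7.78 + 824 = 898.38

898.38 mJ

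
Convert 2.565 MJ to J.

mega = 10^6, (no prefix) = 10^0; factor is 10^6.
2.565 × 10^6 = 2565000

2565000 J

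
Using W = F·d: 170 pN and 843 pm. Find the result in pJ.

170 × 10⁻¹² × 843 × 10⁻¹² = 143310 × 10⁻²⁴ J

0.00000014331 pJ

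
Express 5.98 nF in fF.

5980000 fF

nano = 10^-9, femto = 10^-15; factor is 10^6.
5.98 × 10^6 = 5980000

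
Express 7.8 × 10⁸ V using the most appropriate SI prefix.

= 780 × 10⁶ V; 10⁶ is mega.

780 MV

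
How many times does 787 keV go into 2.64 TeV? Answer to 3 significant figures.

(2.64 × 10¹²) / (787 × 10³) = 0.003355 × 10⁹

3350000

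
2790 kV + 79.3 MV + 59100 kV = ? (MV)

141.19 MV

In MV:
  2790 kV = 2790 × 10^-3 MV = 2.79
  79.3 MV → 79.3
  59100 kV = 59100 × 10^-3 MV = 59.1
Sum: 2.79 + 79.3 + 59.1 = 141.19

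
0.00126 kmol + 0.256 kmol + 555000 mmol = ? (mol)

In mol:
  0.00126 kmol = 0.00126 × 10³ mol = 1.26
  0.256 kmol = 0.256 × 10³ mol = 256
  555000 mmol = 555000 × 10⁻³ mol = 555
Sum: 1.26 + 256 + 555 = 812.26

812.26 mol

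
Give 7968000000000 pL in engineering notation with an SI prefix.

7.968 L

= 7.968 L; mantissa already in [1, 1000).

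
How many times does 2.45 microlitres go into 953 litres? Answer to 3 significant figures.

(953) / (2.45 × 10^-6) = 389 × 10^6

389000000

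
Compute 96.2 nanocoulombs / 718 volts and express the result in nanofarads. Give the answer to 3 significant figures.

0.134 nanofarads

(96.2 × 10⁻⁹) / (718) = 0.13398 × 10⁻⁹ F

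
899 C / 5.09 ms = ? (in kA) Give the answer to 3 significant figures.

(899) / (5.09e-3) = 176.62e3 A

177 kA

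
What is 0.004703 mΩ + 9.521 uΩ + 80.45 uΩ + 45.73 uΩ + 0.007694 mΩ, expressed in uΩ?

In uΩ:
  0.004703 mΩ = 0.004703 × 10^3 uΩ = 4.703
  9.521 uΩ → 9.521
  80.45 uΩ → 80.45
  45.73 uΩ → 45.73
  0.007694 mΩ = 0.007694 × 10^3 uΩ = 7.694
Sum: 4.703 + 9.521 + 80.45 + 45.73 + 7.694 = 148.098

148.098 uΩ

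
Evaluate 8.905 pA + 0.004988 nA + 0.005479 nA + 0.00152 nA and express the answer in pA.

20.892 pA

In pA:
  8.905 pA → 8.905
  0.004988 nA = 0.004988 × 10^3 pA = 4.988
  0.005479 nA = 0.005479 × 10^3 pA = 5.479
  0.00152 nA = 0.00152 × 10^3 pA = 1.52
Sum: 8.905 + 4.988 + 5.479 + 1.52 = 20.892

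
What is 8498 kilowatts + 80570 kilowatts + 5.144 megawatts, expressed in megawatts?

94.212 megawatts

In megawatts:
  8498 kilowatts = 8498 × 10⁻³ megawatts = 8.498
  80570 kilowatts = 80570 × 10⁻³ megawatts = 80.57
  5.144 megawatts → 5.144
Sum: 8.498 + 80.57 + 5.144 = 94.212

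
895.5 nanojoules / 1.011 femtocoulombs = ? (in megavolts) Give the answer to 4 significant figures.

885.8 megavolts

(895.5 × 10^-9) / (1.011 × 10^-15) = 885.757 × 10^6 V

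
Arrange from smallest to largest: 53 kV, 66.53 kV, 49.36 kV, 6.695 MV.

53 kV = 53000 V
66.53 kV = 66530 V
49.36 kV = 49360 V
6.695 MV = 6695000 V

49.36 kV < 53 kV < 66.53 kV < 6.695 MV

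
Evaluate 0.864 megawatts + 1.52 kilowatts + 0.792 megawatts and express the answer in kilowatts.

In kilowatts:
  0.864 megawatts = 0.864e3 kilowatts = 864
  1.52 kilowatts → 1.52
  0.792 megawatts = 0.792e3 kilowatts = 792
Sum: 864 + 1.52 + 792 = 1657.52

1657.52 kilowatts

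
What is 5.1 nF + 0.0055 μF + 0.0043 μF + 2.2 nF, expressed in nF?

In nF:
  5.1 nF → 5.1
  0.0055 μF = 0.0055 × 10³ nF = 5.5
  0.0043 μF = 0.0043 × 10³ nF = 4.3
  2.2 nF → 2.2
Sum: 5.1 + 5.5 + 4.3 + 2.2 = 17.1

17.1 nF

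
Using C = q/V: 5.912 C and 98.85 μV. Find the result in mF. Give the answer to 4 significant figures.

59810000 mF

(5.912) / (98.85 × 10^-6) = 0.0598078 × 10^6 F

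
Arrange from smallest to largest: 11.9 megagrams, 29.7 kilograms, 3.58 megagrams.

29.7 kilograms < 3.58 megagrams < 11.9 megagrams

11.9 megagrams = 11900000 grams
29.7 kilograms = 29700 grams
3.58 megagrams = 3580000 grams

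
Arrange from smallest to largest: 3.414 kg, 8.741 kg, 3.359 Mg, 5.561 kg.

3.414 kg < 5.561 kg < 8.741 kg < 3.359 Mg

3.414 kg = 3414 g
8.741 kg = 8741 g
3.359 Mg = 3359000 g
5.561 kg = 5561 g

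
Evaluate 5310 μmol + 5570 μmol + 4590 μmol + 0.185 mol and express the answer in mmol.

200.47 mmol

In mmol:
  5310 μmol = 5310 × 10⁻³ mmol = 5.31
  5570 μmol = 5570 × 10⁻³ mmol = 5.57
  4590 μmol = 4590 × 10⁻³ mmol = 4.59
  0.185 mol = 0.185 × 10³ mmol = 185
Sum: 5.31 + 5.57 + 4.59 + 185 = 200.47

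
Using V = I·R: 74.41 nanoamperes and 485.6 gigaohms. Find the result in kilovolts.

74.41 × 10^-9 × 485.6 × 10^9 = 36133.496 V

36.133496 kilovolts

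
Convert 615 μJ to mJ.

0.615 mJ

micro = 10^-6, milli = 10^-3; factor is 10^-3.
615 × 10^-3 = 0.615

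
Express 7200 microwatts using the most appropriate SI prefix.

7.2 milliwatts

= 7.2e-3 watts; 1e-3 is milli.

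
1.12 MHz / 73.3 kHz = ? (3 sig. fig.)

15.3

(1.12e6) / (73.3e3) = 0.01528e3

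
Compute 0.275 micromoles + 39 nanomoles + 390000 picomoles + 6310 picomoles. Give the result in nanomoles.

710.31 nanomoles

In nanomoles:
  0.275 micromoles = 0.275 × 10^3 nanomoles = 275
  39 nanomoles → 39
  390000 picomoles = 390000 × 10^-3 nanomoles = 390
  6310 picomoles = 6310 × 10^-3 nanomoles = 6.31
Sum: 275 + 39 + 390 + 6.31 = 710.31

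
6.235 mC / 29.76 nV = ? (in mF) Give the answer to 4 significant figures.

(6.235e-3) / (29.76e-9) = 0.209509e6 F

209500000 mF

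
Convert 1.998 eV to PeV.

(no prefix) = 1e0, peta = 1e15; factor is 1e-15.
1.998 × 1e-15 = 0.000000000000001998

0.000000000000001998 PeV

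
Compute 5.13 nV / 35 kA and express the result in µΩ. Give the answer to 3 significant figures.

(5.13e-9) / (35e3) = 0.14657e-12 Ω

0.000000147 µΩ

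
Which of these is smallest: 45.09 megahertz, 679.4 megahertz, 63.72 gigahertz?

45.09 megahertz

45.09 megahertz = 45090000 hertz
679.4 megahertz = 679400000 hertz
63.72 gigahertz = 63720000000 hertz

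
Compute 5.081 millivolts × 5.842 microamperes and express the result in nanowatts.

5.081 × 10⁻³ × 5.842 × 10⁻⁶ = 29.683202 × 10⁻⁹ W

29.683202 nanowatts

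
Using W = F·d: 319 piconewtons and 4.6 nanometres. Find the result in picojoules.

319 × 10^-12 × 4.6 × 10^-9 = 1467.4 × 10^-21 J

0.0000014674 picojoules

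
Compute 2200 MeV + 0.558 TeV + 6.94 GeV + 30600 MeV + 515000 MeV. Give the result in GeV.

In GeV:
  2200 MeV = 2200e-3 GeV = 2.2
  0.558 TeV = 0.558e3 GeV = 558
  6.94 GeV → 6.94
  30600 MeV = 30600e-3 GeV = 30.6
  515000 MeV = 515000e-3 GeV = 515
Sum: 2.2 + 558 + 6.94 + 30.6 + 515 = 1112.74

1112.74 GeV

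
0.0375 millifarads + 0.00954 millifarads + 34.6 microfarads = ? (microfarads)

In microfarads:
  0.0375 millifarads = 0.0375 × 10³ microfarads = 37.5
  0.00954 millifarads = 0.00954 × 10³ microfarads = 9.54
  34.6 microfarads → 34.6
Sum: 37.5 + 9.54 + 34.6 = 81.64

81.64 microfarads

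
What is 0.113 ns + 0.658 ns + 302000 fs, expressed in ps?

In ps:
  0.113 ns = 0.113e3 ps = 113
  0.658 ns = 0.658e3 ps = 658
  302000 fs = 302000e-3 ps = 302
Sum: 113 + 658 + 302 = 1073

1073 ps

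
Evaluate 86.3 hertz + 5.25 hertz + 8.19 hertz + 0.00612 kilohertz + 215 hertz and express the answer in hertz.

320.86 hertz

In hertz:
  86.3 hertz → 86.3
  5.25 hertz → 5.25
  8.19 hertz → 8.19
  0.00612 kilohertz = 0.00612 × 10³ hertz = 6.12
  215 hertz → 215
Sum: 86.3 + 5.25 + 8.19 + 6.12 + 215 = 320.86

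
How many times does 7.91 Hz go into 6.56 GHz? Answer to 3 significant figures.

829000000

(6.56e9) / (7.91) = 0.8293e9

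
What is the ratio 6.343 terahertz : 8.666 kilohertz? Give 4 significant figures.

(6.343e12) / (8.666e3) = 0.73194e9

731900000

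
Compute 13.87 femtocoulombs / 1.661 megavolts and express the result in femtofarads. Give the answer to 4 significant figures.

(13.87 × 10⁻¹⁵) / (1.661 × 10⁶) = 8.35039 × 10⁻²¹ F

0.000008350 femtofarads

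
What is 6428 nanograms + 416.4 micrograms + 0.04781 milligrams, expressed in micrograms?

470.638 micrograms

In micrograms:
  6428 nanograms = 6428 × 10⁻³ micrograms = 6.428
  416.4 micrograms → 416.4
  0.04781 milligrams = 0.04781 × 10³ micrograms = 47.81
Sum: 6.428 + 416.4 + 47.81 = 470.638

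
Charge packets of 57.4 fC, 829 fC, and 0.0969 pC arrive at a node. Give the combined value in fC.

In fC:
  57.4 fC → 57.4
  829 fC → 829
  0.0969 pC = 0.0969e3 fC = 96.9
Sum: 57.4 + 829 + 96.9 = 983.3

983.3 fC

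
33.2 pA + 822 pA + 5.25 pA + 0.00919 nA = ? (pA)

869.64 pA

In pA:
  33.2 pA → 33.2
  822 pA → 822
  5.25 pA → 5.25
  0.00919 nA = 0.00919 × 10³ pA = 9.19
Sum: 33.2 + 822 + 5.25 + 9.19 = 869.64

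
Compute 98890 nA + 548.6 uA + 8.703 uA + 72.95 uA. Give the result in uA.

729.143 uA

In uA:
  98890 nA = 98890 × 10⁻³ uA = 98.89
  548.6 uA → 548.6
  8.703 uA → 8.703
  72.95 uA → 72.95
Sum: 98.89 + 548.6 + 8.703 + 72.95 = 729.143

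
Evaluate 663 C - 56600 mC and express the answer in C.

606.4 C

In C:
  663 C → 663
  56600 mC = 56600e-3 C = 56.6
Difference: 663 - 56.6 = 606.4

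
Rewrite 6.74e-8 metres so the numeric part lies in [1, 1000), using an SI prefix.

= 67.4e-9 metres; 1e-9 is nano.

67.4 nanometres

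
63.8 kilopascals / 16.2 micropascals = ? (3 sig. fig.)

3940000000

(63.8 × 10^3) / (16.2 × 10^-6) = 3.938 × 10^9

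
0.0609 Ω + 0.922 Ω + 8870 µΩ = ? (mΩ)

991.77 mΩ

In mΩ:
  0.0609 Ω = 0.0609 × 10³ mΩ = 60.9
  0.922 Ω = 0.922 × 10³ mΩ = 922
  8870 µΩ = 8870 × 10⁻³ mΩ = 8.87
Sum: 60.9 + 922 + 8.87 = 991.77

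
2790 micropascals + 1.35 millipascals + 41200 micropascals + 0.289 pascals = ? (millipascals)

334.34 millipascals

In millipascals:
  2790 micropascals = 2790e-3 millipascals = 2.79
  1.35 millipascals → 1.35
  41200 micropascals = 41200e-3 millipascals = 41.2
  0.289 pascals = 0.289e3 millipascals = 289
Sum: 2.79 + 1.35 + 41.2 + 289 = 334.34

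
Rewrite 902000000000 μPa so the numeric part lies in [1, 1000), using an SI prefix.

= 902 × 10³ Pa; 10³ is kilo.

902 kPa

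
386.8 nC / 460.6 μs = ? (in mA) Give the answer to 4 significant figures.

(386.8e-9) / (460.6e-6) = 0.839774e-3 A

0.8398 mA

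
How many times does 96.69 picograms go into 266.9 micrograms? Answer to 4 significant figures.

2760000

(266.9 × 10^-6) / (96.69 × 10^-12) = 2.7604 × 10^6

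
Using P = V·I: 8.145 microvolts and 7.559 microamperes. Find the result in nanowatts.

8.145e-6 × 7.559e-6 = 61.568055e-12 W

0.061568055 nanowatts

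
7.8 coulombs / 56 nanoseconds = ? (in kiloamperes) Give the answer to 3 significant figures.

(7.8) / (56e-9) = 0.13929e9 A

139000 kiloamperes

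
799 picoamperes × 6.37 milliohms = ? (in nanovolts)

0.00508963 nanovolts

799e-12 × 6.37e-3 = 5089.63e-15 V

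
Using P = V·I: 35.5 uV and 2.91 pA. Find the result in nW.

0.000000103305 nW

35.5e-6 × 2.91e-12 = 103.305e-18 W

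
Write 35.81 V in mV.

35810 mV

(no prefix) = 10^0, milli = 10^-3; factor is 10^3.
35.81 × 10^3 = 35810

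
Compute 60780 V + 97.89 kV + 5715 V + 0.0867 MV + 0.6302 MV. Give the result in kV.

881.285 kV

In kV:
  60780 V = 60780e-3 kV = 60.78
  97.89 kV → 97.89
  5715 V = 5715e-3 kV = 5.715
  0.0867 MV = 0.0867e3 kV = 86.7
  0.6302 MV = 0.6302e3 kV = 630.2
Sum: 60.78 + 97.89 + 5.715 + 86.7 + 630.2 = 881.285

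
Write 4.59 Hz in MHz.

(no prefix) = 10^0, mega = 10^6; factor is 10^-6.
4.59 × 10^-6 = 0.00000459

0.00000459 MHz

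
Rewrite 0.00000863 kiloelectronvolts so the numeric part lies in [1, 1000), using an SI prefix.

= 8.63e-3 electronvolts; 1e-3 is milli.

8.63 millielectronvolts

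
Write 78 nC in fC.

78000000 fC

nano = 1e-9, femto = 1e-15; factor is 1e6.
78 × 1e6 = 78000000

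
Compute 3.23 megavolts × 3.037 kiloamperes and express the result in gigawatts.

3.23e6 × 3.037e3 = 9.80951e9 W

9.80951 gigawatts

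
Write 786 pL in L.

pico = 1e-12, (no prefix) = 1e0; factor is 1e-12.
786 × 1e-12 = 0.000000000786

0.000000000786 L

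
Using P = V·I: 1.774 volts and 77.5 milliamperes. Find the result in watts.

1.774 × 77.5 × 10⁻³ = 137.485 × 10⁻³ W

0.137485 watts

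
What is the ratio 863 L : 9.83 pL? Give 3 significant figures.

87800000000000

(863) / (9.83e-12) = 87.79e12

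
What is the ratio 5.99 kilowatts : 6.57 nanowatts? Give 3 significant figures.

912000000000

(5.99 × 10^3) / (6.57 × 10^-9) = 0.9117 × 10^12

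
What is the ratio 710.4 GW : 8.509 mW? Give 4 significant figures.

(710.4e9) / (8.509e-3) = 83.488e12

83490000000000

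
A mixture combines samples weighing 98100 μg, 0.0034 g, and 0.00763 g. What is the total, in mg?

109.13 mg

In mg:
  98100 μg = 98100 × 10⁻³ mg = 98.1
  0.0034 g = 0.0034 × 10³ mg = 3.4
  0.00763 g = 0.00763 × 10³ mg = 7.63
Sum: 98.1 + 3.4 + 7.63 = 109.13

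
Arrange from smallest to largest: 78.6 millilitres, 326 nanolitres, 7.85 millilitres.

326 nanolitres < 7.85 millilitres < 78.6 millilitres

78.6 millilitres = 0.0786 litres
326 nanolitres = 0.000000326 litres
7.85 millilitres = 0.00785 litres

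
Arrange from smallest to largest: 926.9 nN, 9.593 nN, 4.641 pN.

4.641 pN < 9.593 nN < 926.9 nN

926.9 nN = 0.0000009269 N
9.593 nN = 0.000000009593 N
4.641 pN = 0.000000000004641 N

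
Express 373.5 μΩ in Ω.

0.0003735 Ω

micro = 10^-6, (no prefix) = 10^0; factor is 10^-6.
373.5 × 10^-6 = 0.0003735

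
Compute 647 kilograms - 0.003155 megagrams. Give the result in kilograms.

In kilograms:
  647 kilograms → 647
  0.003155 megagrams = 0.003155e3 kilograms = 3.155
Difference: 647 - 3.155 = 643.845

643.845 kilograms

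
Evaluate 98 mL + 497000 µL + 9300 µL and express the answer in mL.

604.3 mL

In mL:
  98 mL → 98
  497000 µL = 497000e-3 mL = 497
  9300 µL = 9300e-3 mL = 9.3
Sum: 98 + 497 + 9.3 = 604.3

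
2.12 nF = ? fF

nano = 1e-9, femto = 1e-15; factor is 1e6.
2.12 × 1e6 = 2120000

2120000 fF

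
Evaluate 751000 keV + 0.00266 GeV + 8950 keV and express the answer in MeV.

762.61 MeV

In MeV:
  751000 keV = 751000 × 10⁻³ MeV = 751
  0.00266 GeV = 0.00266 × 10³ MeV = 2.66
  8950 keV = 8950 × 10⁻³ MeV = 8.95
Sum: 751 + 2.66 + 8.95 = 762.61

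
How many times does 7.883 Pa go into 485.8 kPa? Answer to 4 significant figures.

(485.8 × 10^3) / (7.883) = 61.626 × 10^3

61630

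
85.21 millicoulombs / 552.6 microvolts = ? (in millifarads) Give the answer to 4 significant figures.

154200 millifarads

(85.21 × 10⁻³) / (552.6 × 10⁻⁶) = 0.154198 × 10³ F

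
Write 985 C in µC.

985000000 µC

(no prefix) = 10^0, micro = 10^-6; factor is 10^6.
985 × 10^6 = 985000000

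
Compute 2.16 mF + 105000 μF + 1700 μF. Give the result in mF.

In mF:
  2.16 mF → 2.16
  105000 μF = 105000e-3 mF = 105
  1700 μF = 1700e-3 mF = 1.7
Sum: 2.16 + 105 + 1.7 = 108.86

108.86 mF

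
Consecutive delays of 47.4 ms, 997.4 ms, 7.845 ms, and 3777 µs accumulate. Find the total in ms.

1056.422 ms

In ms:
  47.4 ms → 47.4
  997.4 ms → 997.4
  7.845 ms → 7.845
  3777 µs = 3777e-3 ms = 3.777
Sum: 47.4 + 997.4 + 7.845 + 3.777 = 1056.422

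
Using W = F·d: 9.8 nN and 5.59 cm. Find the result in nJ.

9.8e-9 × 5.59e-2 = 54.782e-11 J

0.54782 nJ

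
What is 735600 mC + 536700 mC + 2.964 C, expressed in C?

1275.264 C

In C:
  735600 mC = 735600 × 10^-3 C = 735.6
  536700 mC = 536700 × 10^-3 C = 536.7
  2.964 C → 2.964
Sum: 735.6 + 536.7 + 2.964 = 1275.264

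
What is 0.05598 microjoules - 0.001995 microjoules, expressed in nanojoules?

53.985 nanojoules

In nanojoules:
  0.05598 microjoules = 0.05598e3 nanojoules = 55.98
  0.001995 microjoules = 0.001995e3 nanojoules = 1.995
Difference: 55.98 - 1.995 = 53.985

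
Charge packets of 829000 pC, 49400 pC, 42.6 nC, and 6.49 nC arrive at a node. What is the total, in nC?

In nC:
  829000 pC = 829000 × 10^-3 nC = 829
  49400 pC = 49400 × 10^-3 nC = 49.4
  42.6 nC → 42.6
  6.49 nC → 6.49
Sum: 829 + 49.4 + 42.6 + 6.49 = 927.49

927.49 nC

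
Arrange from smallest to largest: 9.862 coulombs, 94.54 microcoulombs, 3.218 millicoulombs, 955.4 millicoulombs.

9.862 coulombs = 9.862 coulombs
94.54 microcoulombs = 0.00009454 coulombs
3.218 millicoulombs = 0.003218 coulombs
955.4 millicoulombs = 0.9554 coulombs

94.54 microcoulombs < 3.218 millicoulombs < 955.4 millicoulombs < 9.862 coulombs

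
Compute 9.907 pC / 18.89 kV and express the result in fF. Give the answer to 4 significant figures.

0.5245 fF

(9.907 × 10⁻¹²) / (18.89 × 10³) = 0.524457 × 10⁻¹⁵ F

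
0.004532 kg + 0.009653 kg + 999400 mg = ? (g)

1013.585 g

In g:
  0.004532 kg = 0.004532 × 10^3 g = 4.532
  0.009653 kg = 0.009653 × 10^3 g = 9.653
  999400 mg = 999400 × 10^-3 g = 999.4
Sum: 4.532 + 9.653 + 999.4 = 1013.585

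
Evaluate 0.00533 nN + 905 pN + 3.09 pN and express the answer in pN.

913.42 pN

In pN:
  0.00533 nN = 0.00533 × 10^3 pN = 5.33
  905 pN → 905
  3.09 pN → 3.09
Sum: 5.33 + 905 + 3.09 = 913.42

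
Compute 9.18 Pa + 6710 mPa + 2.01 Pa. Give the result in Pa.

17.9 Pa

In Pa:
  9.18 Pa → 9.18
  6710 mPa = 6710e-3 Pa = 6.71
  2.01 Pa → 2.01
Sum: 9.18 + 6.71 + 2.01 = 17.9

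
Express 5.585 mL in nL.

5585000 nL

milli = 10⁻³, nano = 10⁻⁹; factor is 10⁶.
5.585 × 10⁶ = 5585000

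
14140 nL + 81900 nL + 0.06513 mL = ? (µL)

In µL:
  14140 nL = 14140e-3 µL = 14.14
  81900 nL = 81900e-3 µL = 81.9
  0.06513 mL = 0.06513e3 µL = 65.13
Sum: 14.14 + 81.9 + 65.13 = 161.17

161.17 µL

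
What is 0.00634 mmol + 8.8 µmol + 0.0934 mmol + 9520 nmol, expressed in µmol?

118.06 µmol

In µmol:
  0.00634 mmol = 0.00634 × 10³ µmol = 6.34
  8.8 µmol → 8.8
  0.0934 mmol = 0.0934 × 10³ µmol = 93.4
  9520 nmol = 9520 × 10⁻³ µmol = 9.52
Sum: 6.34 + 8.8 + 93.4 + 9.52 = 118.06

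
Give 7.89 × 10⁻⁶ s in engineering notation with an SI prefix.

7.89 μs

= 7.89 × 10⁻⁶ s; 10⁻⁶ is micro.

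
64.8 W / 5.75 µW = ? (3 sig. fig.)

(64.8) / (5.75 × 10⁻⁶) = 11.27 × 10⁶

11300000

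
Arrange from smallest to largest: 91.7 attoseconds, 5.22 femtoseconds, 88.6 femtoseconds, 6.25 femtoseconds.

91.7 attoseconds < 5.22 femtoseconds < 6.25 femtoseconds < 88.6 femtoseconds

91.7 attoseconds = 0.0000000000000000917 seconds
5.22 femtoseconds = 0.00000000000000522 seconds
88.6 femtoseconds = 0.0000000000000886 seconds
6.25 femtoseconds = 0.00000000000000625 seconds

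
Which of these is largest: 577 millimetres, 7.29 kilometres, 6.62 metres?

577 millimetres = 0.577 metres
7.29 kilometres = 7290 metres
6.62 metres = 6.62 metres

7.29 kilometres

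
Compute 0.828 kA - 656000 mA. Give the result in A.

172 A

In A:
  0.828 kA = 0.828 × 10^3 A = 828
  656000 mA = 656000 × 10^-3 A = 656
Difference: 828 - 656 = 172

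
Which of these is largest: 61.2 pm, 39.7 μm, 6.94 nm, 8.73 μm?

39.7 μm

61.2 pm = 0.0000000000612 m
39.7 μm = 0.0000397 m
6.94 nm = 0.00000000694 m
8.73 μm = 0.00000873 m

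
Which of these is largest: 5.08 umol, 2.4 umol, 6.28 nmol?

5.08 umol = 0.00000508 mol
2.4 umol = 0.0000024 mol
6.28 nmol = 0.00000000628 mol

5.08 umol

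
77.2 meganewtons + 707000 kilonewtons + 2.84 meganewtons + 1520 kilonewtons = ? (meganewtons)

In meganewtons:
  77.2 meganewtons → 77.2
  707000 kilonewtons = 707000e-3 meganewtons = 707
  2.84 meganewtons → 2.84
  1520 kilonewtons = 1520e-3 meganewtons = 1.52
Sum: 77.2 + 707 + 2.84 + 1.52 = 788.56

788.56 meganewtons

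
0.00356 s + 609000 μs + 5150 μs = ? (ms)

617.71 ms

In ms:
  0.00356 s = 0.00356 × 10^3 ms = 3.56
  609000 μs = 609000 × 10^-3 ms = 609
  5150 μs = 5150 × 10^-3 ms = 5.15
Sum: 3.56 + 609 + 5.15 = 617.71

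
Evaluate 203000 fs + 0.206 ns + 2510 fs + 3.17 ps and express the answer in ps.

414.68 ps

In ps:
  203000 fs = 203000 × 10⁻³ ps = 203
  0.206 ns = 0.206 × 10³ ps = 206
  2510 fs = 2510 × 10⁻³ ps = 2.51
  3.17 ps → 3.17
Sum: 203 + 206 + 2.51 + 3.17 = 414.68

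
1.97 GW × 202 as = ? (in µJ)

1.97 × 10⁹ × 202 × 10⁻¹⁸ = 397.94 × 10⁻⁹ J

0.39794 µJ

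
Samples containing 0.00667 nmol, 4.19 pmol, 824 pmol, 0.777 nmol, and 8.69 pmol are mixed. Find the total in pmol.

In pmol:
  0.00667 nmol = 0.00667e3 pmol = 6.67
  4.19 pmol → 4.19
  824 pmol → 824
  0.777 nmol = 0.777e3 pmol = 777
  8.69 pmol → 8.69
Sum: 6.67 + 4.19 + 824 + 777 + 8.69 = 1620.55

1620.55 pmol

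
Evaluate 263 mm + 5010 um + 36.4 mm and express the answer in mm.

In mm:
  263 mm → 263
  5010 um = 5010 × 10^-3 mm = 5.01
  36.4 mm → 36.4
Sum: 263 + 5.01 + 36.4 = 304.41

304.41 mm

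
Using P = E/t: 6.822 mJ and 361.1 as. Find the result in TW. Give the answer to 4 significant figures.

(6.822 × 10^-3) / (361.1 × 10^-18) = 0.0188923 × 10^15 W

18.89 TW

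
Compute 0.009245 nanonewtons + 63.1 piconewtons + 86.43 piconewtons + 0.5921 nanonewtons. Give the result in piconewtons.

750.875 piconewtons

In piconewtons:
  0.009245 nanonewtons = 0.009245 × 10³ piconewtons = 9.245
  63.1 piconewtons → 63.1
  86.43 piconewtons → 86.43
  0.5921 nanonewtons = 0.5921 × 10³ piconewtons = 592.1
Sum: 9.245 + 63.1 + 86.43 + 592.1 = 750.875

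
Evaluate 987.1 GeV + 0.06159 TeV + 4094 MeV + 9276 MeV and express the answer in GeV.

1062.06 GeV

In GeV:
  987.1 GeV → 987.1
  0.06159 TeV = 0.06159 × 10^3 GeV = 61.59
  4094 MeV = 4094 × 10^-3 GeV = 4.094
  9276 MeV = 9276 × 10^-3 GeV = 9.276
Sum: 987.1 + 61.59 + 4.094 + 9.276 = 1062.06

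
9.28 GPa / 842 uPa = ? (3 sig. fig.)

11000000000000

(9.28 × 10⁹) / (842 × 10⁻⁶) = 0.01102 × 10¹⁵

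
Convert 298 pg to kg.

0.000000000000298 kg

pico = 1e-12, kilo = 1e3; factor is 1e-15.
298 × 1e-15 = 0.000000000000298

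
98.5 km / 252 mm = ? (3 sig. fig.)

(98.5 × 10^3) / (252 × 10^-3) = 0.3909 × 10^6

391000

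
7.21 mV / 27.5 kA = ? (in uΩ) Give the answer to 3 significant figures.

0.262 uΩ

(7.21 × 10^-3) / (27.5 × 10^3) = 0.26218 × 10^-6 Ω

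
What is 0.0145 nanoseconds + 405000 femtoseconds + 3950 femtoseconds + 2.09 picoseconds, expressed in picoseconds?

In picoseconds:
  0.0145 nanoseconds = 0.0145 × 10³ picoseconds = 14.5
  405000 femtoseconds = 405000 × 10⁻³ picoseconds = 405
  3950 femtoseconds = 3950 × 10⁻³ picoseconds = 3.95
  2.09 picoseconds → 2.09
Sum: 14.5 + 405 + 3.95 + 2.09 = 425.54

425.54 picoseconds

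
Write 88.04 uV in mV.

micro = 1e-6, milli = 1e-3; factor is 1e-3.
88.04 × 1e-3 = 0.08804

0.08804 mV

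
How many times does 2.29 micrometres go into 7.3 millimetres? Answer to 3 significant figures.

3190

(7.3 × 10^-3) / (2.29 × 10^-6) = 3.188 × 10^3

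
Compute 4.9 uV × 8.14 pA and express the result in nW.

4.9 × 10^-6 × 8.14 × 10^-12 = 39.886 × 10^-18 W

0.000000039886 nW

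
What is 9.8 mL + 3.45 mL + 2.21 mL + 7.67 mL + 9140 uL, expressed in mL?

32.27 mL

In mL:
  9.8 mL → 9.8
  3.45 mL → 3.45
  2.21 mL → 2.21
  7.67 mL → 7.67
  9140 uL = 9140 × 10⁻³ mL = 9.14
Sum: 9.8 + 3.45 + 2.21 + 7.67 + 9.14 = 32.27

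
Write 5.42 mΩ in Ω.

0.00542 Ω

milli = 1e-3, (no prefix) = 1e0; factor is 1e-3.
5.42 × 1e-3 = 0.00542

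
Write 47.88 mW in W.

0.04788 W

milli = 1e-3, (no prefix) = 1e0; factor is 1e-3.
47.88 × 1e-3 = 0.04788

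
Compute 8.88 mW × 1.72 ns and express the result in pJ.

15.2736 pJ

8.88e-3 × 1.72e-9 = 15.2736e-12 J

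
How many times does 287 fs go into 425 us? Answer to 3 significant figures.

(425 × 10⁻⁶) / (287 × 10⁻¹⁵) = 1.481 × 10⁹

1480000000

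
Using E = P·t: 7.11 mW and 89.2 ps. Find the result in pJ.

0.634212 pJ

7.11 × 10⁻³ × 89.2 × 10⁻¹² = 634.212 × 10⁻¹⁵ J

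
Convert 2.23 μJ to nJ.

micro = 10^-6, nano = 10^-9; factor is 10^3.
2.23 × 10^3 = 2230

2230 nJ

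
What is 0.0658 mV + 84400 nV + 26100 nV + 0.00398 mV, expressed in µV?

180.28 µV

In µV:
  0.0658 mV = 0.0658e3 µV = 65.8
  84400 nV = 84400e-3 µV = 84.4
  26100 nV = 26100e-3 µV = 26.1
  0.00398 mV = 0.00398e3 µV = 3.98
Sum: 65.8 + 84.4 + 26.1 + 3.98 = 180.28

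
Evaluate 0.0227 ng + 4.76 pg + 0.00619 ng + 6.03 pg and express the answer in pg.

39.68 pg

In pg:
  0.0227 ng = 0.0227 × 10^3 pg = 22.7
  4.76 pg → 4.76
  0.00619 ng = 0.00619 × 10^3 pg = 6.19
  6.03 pg → 6.03
Sum: 22.7 + 4.76 + 6.19 + 6.03 = 39.68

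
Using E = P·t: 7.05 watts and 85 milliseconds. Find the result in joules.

0.59925 joules

7.05 × 85e-3 = 599.25e-3 J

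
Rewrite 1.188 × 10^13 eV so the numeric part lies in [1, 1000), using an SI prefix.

= 11.88 × 10^12 eV; 10^12 is tera.

11.88 TeV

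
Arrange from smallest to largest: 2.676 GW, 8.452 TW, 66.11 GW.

2.676 GW < 66.11 GW < 8.452 TW

2.676 GW = 2676000000 W
8.452 TW = 8452000000000 W
66.11 GW = 66110000000 W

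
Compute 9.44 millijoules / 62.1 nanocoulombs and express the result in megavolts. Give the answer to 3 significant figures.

(9.44e-3) / (62.1e-9) = 0.15201e6 V

0.152 megavolts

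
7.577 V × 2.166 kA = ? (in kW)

16.411782 kW

7.577 × 2.166 × 10^3 = 16.411782 × 10^3 W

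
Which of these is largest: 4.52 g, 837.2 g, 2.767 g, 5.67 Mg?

4.52 g = 4.52 g
837.2 g = 837.2 g
2.767 g = 2.767 g
5.67 Mg = 5670000 g

5.67 Mg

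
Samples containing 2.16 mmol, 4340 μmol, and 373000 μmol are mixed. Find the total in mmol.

In mmol:
  2.16 mmol → 2.16
  4340 μmol = 4340 × 10⁻³ mmol = 4.34
  373000 μmol = 373000 × 10⁻³ mmol = 373
Sum: 2.16 + 4.34 + 373 = 379.5

379.5 mmol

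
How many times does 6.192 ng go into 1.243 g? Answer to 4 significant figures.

(1.243) / (6.192 × 10^-9) = 0.20074 × 10^9

200700000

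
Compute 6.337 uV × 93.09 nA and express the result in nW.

6.337 × 10⁻⁶ × 93.09 × 10⁻⁹ = 589.91133 × 10⁻¹⁵ W

0.00058991133 nW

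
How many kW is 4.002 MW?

4002 kW

mega = 1e6, kilo = 1e3; factor is 1e3.
4.002 × 1e3 = 4002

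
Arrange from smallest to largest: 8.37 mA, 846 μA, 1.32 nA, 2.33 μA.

8.37 mA = 0.00837 A
846 μA = 0.000846 A
1.32 nA = 0.00000000132 A
2.33 μA = 0.00000233 A

1.32 nA < 2.33 μA < 846 μA < 8.37 mA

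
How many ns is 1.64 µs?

micro = 10^-6, nano = 10^-9; factor is 10^3.
1.64 × 10^3 = 1640

1640 ns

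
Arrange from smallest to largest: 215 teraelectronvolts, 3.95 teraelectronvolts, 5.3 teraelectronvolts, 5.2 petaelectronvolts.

3.95 teraelectronvolts < 5.3 teraelectronvolts < 215 teraelectronvolts < 5.2 petaelectronvolts

215 teraelectronvolts = 215000000000000 electronvolts
3.95 teraelectronvolts = 3950000000000 electronvolts
5.3 teraelectronvolts = 5300000000000 electronvolts
5.2 petaelectronvolts = 5200000000000000 electronvolts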